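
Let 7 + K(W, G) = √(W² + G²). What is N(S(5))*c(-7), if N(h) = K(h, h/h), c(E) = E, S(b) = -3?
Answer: 49 - 7*√10 ≈ 26.864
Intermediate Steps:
K(W, G) = -7 + √(G² + W²) (K(W, G) = -7 + √(W² + G²) = -7 + √(G² + W²))
N(h) = -7 + √(1 + h²) (N(h) = -7 + √((h/h)² + h²) = -7 + √(1² + h²) = -7 + √(1 + h²))
N(S(5))*c(-7) = (-7 + √(1 + (-3)²))*(-7) = (-7 + √(1 + 9))*(-7) = (-7 + √10)*(-7) = 49 - 7*√10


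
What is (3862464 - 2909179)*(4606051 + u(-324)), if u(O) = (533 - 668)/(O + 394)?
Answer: 61472284846795/14 ≈ 4.3909e+12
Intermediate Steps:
u(O) = -135/(394 + O)
(3862464 - 2909179)*(4606051 + u(-324)) = (3862464 - 2909179)*(4606051 - 135/(394 - 324)) = 953285*(4606051 - 135/70) = 953285*(4606051 - 135*1/70) = 953285*(4606051 - 27/14) = 953285*(64484687/14) = 61472284846795/14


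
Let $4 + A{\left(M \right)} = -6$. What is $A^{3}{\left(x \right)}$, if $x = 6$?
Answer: $-1000$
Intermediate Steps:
$A{\left(M \right)} = -10$ ($A{\left(M \right)} = -4 - 6 = -10$)
$A^{3}{\left(x \right)} = \left(-10\right)^{3} = -1000$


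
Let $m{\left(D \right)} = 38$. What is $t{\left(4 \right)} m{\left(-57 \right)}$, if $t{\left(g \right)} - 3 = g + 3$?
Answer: $380$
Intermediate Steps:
$t{\left(g \right)} = 6 + g$ ($t{\left(g \right)} = 3 + \left(g + 3\right) = 3 + \left(3 + g\right) = 6 + g$)
$t{\left(4 \right)} m{\left(-57 \right)} = \left(6 + 4\right) 38 = 10 \cdot 38 = 380$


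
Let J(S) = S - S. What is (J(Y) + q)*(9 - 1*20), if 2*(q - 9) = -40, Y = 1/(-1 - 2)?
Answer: 121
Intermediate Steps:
Y = -⅓ (Y = 1/(-3) = -⅓ ≈ -0.33333)
J(S) = 0
q = -11 (q = 9 + (½)*(-40) = 9 - 20 = -11)
(J(Y) + q)*(9 - 1*20) = (0 - 11)*(9 - 1*20) = -11*(9 - 20) = -11*(-11) = 121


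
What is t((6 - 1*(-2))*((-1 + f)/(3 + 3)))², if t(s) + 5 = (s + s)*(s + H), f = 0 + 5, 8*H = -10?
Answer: 120409/81 ≈ 1486.5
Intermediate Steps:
H = -5/4 (H = (⅛)*(-10) = -5/4 ≈ -1.2500)
f = 5
t(s) = -5 + 2*s*(-5/4 + s) (t(s) = -5 + (s + s)*(s - 5/4) = -5 + (2*s)*(-5/4 + s) = -5 + 2*s*(-5/4 + s))
t((6 - 1*(-2))*((-1 + f)/(3 + 3)))² = (-5 + 2*((6 - 1*(-2))*((-1 + 5)/(3 + 3)))² - 5*(6 - 1*(-2))*(-1 + 5)/(3 + 3)/2)² = (-5 + 2*((6 + 2)*(4/6))² - 5*(6 + 2)*4/6/2)² = (-5 + 2*(8*(4*(⅙)))² - 20*4*(⅙))² = (-5 + 2*(8*(⅔))² - 20*2/3)² = (-5 + 2*(16/3)² - 5/2*16/3)² = (-5 + 2*(256/9) - 40/3)² = (-5 + 512/9 - 40/3)² = (347/9)² = 120409/81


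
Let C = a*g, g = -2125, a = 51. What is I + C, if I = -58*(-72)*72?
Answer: 192297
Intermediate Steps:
I = 300672 (I = 4176*72 = 300672)
C = -108375 (C = 51*(-2125) = -108375)
I + C = 300672 - 108375 = 192297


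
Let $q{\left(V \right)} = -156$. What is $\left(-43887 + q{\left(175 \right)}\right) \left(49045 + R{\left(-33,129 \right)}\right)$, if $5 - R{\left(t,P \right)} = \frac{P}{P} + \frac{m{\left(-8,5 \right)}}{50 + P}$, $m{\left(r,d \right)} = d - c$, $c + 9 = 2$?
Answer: $- \frac{386686925637}{179} \approx -2.1603 \cdot 10^{9}$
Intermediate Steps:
$c = -7$ ($c = -9 + 2 = -7$)
$m{\left(r,d \right)} = 7 + d$ ($m{\left(r,d \right)} = d - -7 = d + 7 = 7 + d$)
$R{\left(t,P \right)} = 4 - \frac{12}{50 + P}$ ($R{\left(t,P \right)} = 5 - \left(\frac{P}{P} + \frac{7 + 5}{50 + P}\right) = 5 - \left(1 + \frac{12}{50 + P}\right) = 4 - \frac{12}{50 + P}$)
$\left(-43887 + q{\left(175 \right)}\right) \left(49045 + R{\left(-33,129 \right)}\right) = \left(-43887 - 156\right) \left(49045 + \frac{4 \left(47 + 129\right)}{50 + 129}\right) = - 44043 \left(49045 + 4 \cdot \frac{1}{179} \cdot 176\right) = - 44043 \left(49045 + \frac{704}{179}\right) = \left(-44043\right) \frac{8779759}{179} = - \frac{386686925637}{179}$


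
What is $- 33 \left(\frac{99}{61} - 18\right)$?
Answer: $\frac{32967}{61} \approx 540.44$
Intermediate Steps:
$- 33 \left(\frac{99}{61} - 18\right) = \left(-33\right) \left(- \frac{999}{61}\right) = \frac{32967}{61}$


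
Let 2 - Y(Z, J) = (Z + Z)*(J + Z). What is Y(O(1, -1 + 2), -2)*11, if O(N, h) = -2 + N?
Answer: -44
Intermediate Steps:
Y(Z, J) = 2 - 2*Z*(J + Z) (Y(Z, J) = 2 - (Z + Z)*(J + Z) = 2 - 2*Z*(J + Z))
Y(O(1, -1 + 2), -2)*11 = (2 - 2*(-2 + 1)**2 - 2*(-2)*(-2 + 1))*11 = (2 - 2*(-1)**2 - 2*(-2)*(-1))*11 = (2 - 2*1 - 4)*11 = (2 - 2 - 4)*11 = -4*11 = -44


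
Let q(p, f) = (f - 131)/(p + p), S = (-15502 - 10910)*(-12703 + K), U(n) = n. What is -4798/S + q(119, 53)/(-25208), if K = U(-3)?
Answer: -163095761/125836173682968 ≈ -1.2961e-6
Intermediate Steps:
K = -3
S = 335590872 (S = (-15502 - 10910)*(-12703 - 3) = -26412*(-12706) = 335590872)
q(p, f) = (-131 + f)/(2*p) (q(p, f) = (-131 + f)/((2*p)) = (-131 + f)*(1/(2*p)) = (-131 + f)/(2*p))
-4798/S + q(119, 53)/(-25208) = -4798/335590872 + ((1/2)*(-131 + 53)/119)/(-25208) = -4798*1/335590872 + ((1/2)*(1/119)*(-78))*(-1/25208) = -2399/167795436 - 39/119*(-1/25208) = -2399/167795436 + 39/2999752 = -163095761/125836173682968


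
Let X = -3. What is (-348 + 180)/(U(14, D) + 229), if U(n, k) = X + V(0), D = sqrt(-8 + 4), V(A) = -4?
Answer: -28/37 ≈ -0.75676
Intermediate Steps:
D = 2*I (D = sqrt(-4) = 2*I ≈ 2.0*I)
U(n, k) = -7 (U(n, k) = -3 - 4 = -7)
(-348 + 180)/(U(14, D) + 229) = (-348 + 180)/(-7 + 229) = -168/222 = -168*1/222 = -28/37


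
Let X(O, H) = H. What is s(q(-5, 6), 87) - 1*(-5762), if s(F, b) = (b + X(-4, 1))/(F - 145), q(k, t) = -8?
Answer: 881498/153 ≈ 5761.4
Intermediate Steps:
s(F, b) = (1 + b)/(-145 + F) (s(F, b) = (b + 1)/(F - 145) = (1 + b)/(-145 + F))
s(q(-5, 6), 87) - 1*(-5762) = (1 + 87)/(-145 - 8) - 1*(-5762) = 88/(-153) + 5762 = -1/153*88 + 5762 = -88/153 + 5762 = 881498/153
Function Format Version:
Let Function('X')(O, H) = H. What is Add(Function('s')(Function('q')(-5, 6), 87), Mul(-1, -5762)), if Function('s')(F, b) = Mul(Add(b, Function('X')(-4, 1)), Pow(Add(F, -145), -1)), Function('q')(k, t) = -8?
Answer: Rational(881498, 153) ≈ 5761.4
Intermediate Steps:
Function('s')(F, b) = Mul(Pow(Add(-145, F), -1), Add(1, b)) (Function('s')(F, b) = Mul(Add(b, 1), Pow(Add(F, -145), -1)) = Mul(Add(1, b), Pow(Add(-145, F), -1)) = Mul(Pow(Add(-145, F), -1), Add(1, b)))
Add(Function('s')(Function('q')(-5, 6), 87), Mul(-1, -5762)) = Add(Mul(Pow(Add(-145, -8), -1), Add(1, 87)), Mul(-1, -5762)) = Add(Mul(Pow(-153, -1), 88), 5762) = Add(Mul(Rational(-1, 153), 88), 5762) = Add(Rational(-88, 153), 5762) = Rational(881498, 153)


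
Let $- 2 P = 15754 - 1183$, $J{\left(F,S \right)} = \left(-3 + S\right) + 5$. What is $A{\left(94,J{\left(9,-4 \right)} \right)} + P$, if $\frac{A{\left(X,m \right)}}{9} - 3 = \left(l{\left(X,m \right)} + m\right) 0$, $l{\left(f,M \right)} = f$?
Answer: $- \frac{14517}{2} \approx -7258.5$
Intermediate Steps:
$J{\left(F,S \right)} = 2 + S$
$A{\left(X,m \right)} = 27$ ($A{\left(X,m \right)} = 27 + 9 \left(X + m\right) 0 = 27 + 9 \cdot 0 = 27 + 0 = 27$)
$P = - \frac{14571}{2}$ ($P = - \frac{15754 - 1183}{2} = \left(- \frac{1}{2}\right) 14571 = - \frac{14571}{2} \approx -7285.5$)
$A{\left(94,J{\left(9,-4 \right)} \right)} + P = 27 - \frac{14571}{2} = - \frac{14517}{2}$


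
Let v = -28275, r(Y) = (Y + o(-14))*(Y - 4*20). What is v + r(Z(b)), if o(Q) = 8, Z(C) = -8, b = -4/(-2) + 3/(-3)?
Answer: -28275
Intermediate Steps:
b = 1 (b = -4*(-½) + 3*(-⅓) = 2 - 1 = 1)
r(Y) = (-80 + Y)*(8 + Y) (r(Y) = (Y + 8)*(Y - 4*20) = (8 + Y)*(Y - 80) = (8 + Y)*(-80 + Y) = (-80 + Y)*(8 + Y))
v + r(Z(b)) = -28275 + (-640 + (-8)² - 72*(-8)) = -28275 + (-640 + 64 + 576) = -28275 + 0 = -28275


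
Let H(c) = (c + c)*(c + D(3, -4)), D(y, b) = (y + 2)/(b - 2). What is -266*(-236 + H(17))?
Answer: -250306/3 ≈ -83435.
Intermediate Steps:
D(y, b) = (2 + y)/(-2 + b)
H(c) = 2*c*(-⅚ + c) (H(c) = (c + c)*(c + (2 + 3)/(-2 - 4)) = (2*c)*(c + 5/(-6)) = (2*c)*(c - ⅙*5) = (2*c)*(c - ⅚) = (2*c)*(-⅚ + c) = 2*c*(-⅚ + c))
-266*(-236 + H(17)) = -266*(-236 + (⅓)*17*(-5 + 6*17)) = -266*(-236 + (⅓)*17*(-5 + 102)) = -266*(-236 + (⅓)*17*97) = -266*(-236 + 1649/3) = -266*941/3 = -250306/3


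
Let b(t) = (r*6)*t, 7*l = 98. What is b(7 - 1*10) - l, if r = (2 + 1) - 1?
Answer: -50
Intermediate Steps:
l = 14 (l = (⅐)*98 = 14)
r = 2 (r = 3 - 1 = 2)
b(t) = 12*t (b(t) = (2*6)*t = 12*t)
b(7 - 1*10) - l = 12*(7 - 1*10) - 1*14 = 12*(7 - 10) - 14 = 12*(-3) - 14 = -36 - 14 = -50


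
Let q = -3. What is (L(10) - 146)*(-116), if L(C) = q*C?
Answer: 20416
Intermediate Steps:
L(C) = -3*C
(L(10) - 146)*(-116) = (-3*10 - 146)*(-116) = (-30 - 146)*(-116) = -176*(-116) = 20416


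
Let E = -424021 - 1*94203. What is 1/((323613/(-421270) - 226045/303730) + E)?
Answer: -6397616855/3315408272913202 ≈ -1.9297e-6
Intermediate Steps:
E = -518224 (E = -424021 - 94203 = -518224)
1/((323613/(-421270) - 226045/303730) + E) = 1/((323613/(-421270) - 226045/303730) - 518224) = 1/((323613*(-1/421270) - 226045*1/303730) - 518224) = 1/((-323613/421270 - 45209/60746) - 518224) = 1/(-9675847682/6397616855 - 518224) = 1/(-3315408272913202/6397616855) = -6397616855/3315408272913202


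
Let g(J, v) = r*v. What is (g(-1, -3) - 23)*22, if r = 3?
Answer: -704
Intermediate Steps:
g(J, v) = 3*v
(g(-1, -3) - 23)*22 = (3*(-3) - 23)*22 = (-9 - 23)*22 = -32*22 = -704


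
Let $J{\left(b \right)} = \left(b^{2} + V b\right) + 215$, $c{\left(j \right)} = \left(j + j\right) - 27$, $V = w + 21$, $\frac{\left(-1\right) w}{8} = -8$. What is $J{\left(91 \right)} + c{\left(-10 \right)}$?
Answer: $16184$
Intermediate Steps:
$w = 64$ ($w = \left(-8\right) \left(-8\right) = 64$)
$V = 85$ ($V = 64 + 21 = 85$)
$c{\left(j \right)} = -27 + 2 j$ ($c{\left(j \right)} = 2 j - 27 = -27 + 2 j$)
$J{\left(b \right)} = 215 + b^{2} + 85 b$ ($J{\left(b \right)} = \left(b^{2} + 85 b\right) + 215 = 215 + b^{2} + 85 b$)
$J{\left(91 \right)} + c{\left(-10 \right)} = \left(215 + 91^{2} + 85 \cdot 91\right) + \left(-27 + 2 \left(-10\right)\right) = \left(215 + 8281 + 7735\right) - 47 = 16231 - 47 = 16184$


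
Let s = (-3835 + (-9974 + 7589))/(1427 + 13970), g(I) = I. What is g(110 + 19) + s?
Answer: 1979993/15397 ≈ 128.60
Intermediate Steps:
s = -6220/15397 (s = (-3835 - 2385)/15397 = -6220*1/15397 = -6220/15397 ≈ -0.40397)
g(110 + 19) + s = (110 + 19) - 6220/15397 = 129 - 6220/15397 = 1979993/15397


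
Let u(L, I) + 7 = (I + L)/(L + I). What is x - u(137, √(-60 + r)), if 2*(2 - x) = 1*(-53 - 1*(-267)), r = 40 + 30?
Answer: -99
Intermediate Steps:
r = 70
x = -105 (x = 2 - (-53 - 1*(-267))/2 = 2 - (-53 + 267)/2 = 2 - 214/2 = 2 - ½*214 = 2 - 107 = -105)
u(L, I) = -6 (u(L, I) = -7 + (I + L)/(L + I) = -7 + (I + L)/(I + L) = -7 + 1 = -6)
x - u(137, √(-60 + r)) = -105 - 1*(-6) = -105 + 6 = -99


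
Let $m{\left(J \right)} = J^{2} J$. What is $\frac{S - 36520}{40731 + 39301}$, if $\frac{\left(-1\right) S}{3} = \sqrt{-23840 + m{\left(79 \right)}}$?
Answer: $- \frac{4565}{10004} - \frac{3 \sqrt{469199}}{80032} \approx -0.48199$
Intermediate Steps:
$m{\left(J \right)} = J^{3}$
$S = - 3 \sqrt{469199}$ ($S = - 3 \sqrt{-23840 + 79^{3}} = - 3 \sqrt{-23840 + 493039} = - 3 \sqrt{469199} \approx -2054.9$)
$\frac{S - 36520}{40731 + 39301} = \frac{- 3 \sqrt{469199} - 36520}{40731 + 39301} = \frac{-36520 - 3 \sqrt{469199}}{80032} = \left(-36520 - 3 \sqrt{469199}\right) \frac{1}{80032} = - \frac{4565}{10004} - \frac{3 \sqrt{469199}}{80032}$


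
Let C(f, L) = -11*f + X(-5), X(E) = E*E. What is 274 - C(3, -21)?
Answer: 282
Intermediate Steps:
X(E) = E**2
C(f, L) = 25 - 11*f (C(f, L) = -11*f + (-5)**2 = -11*f + 25 = 25 - 11*f)
274 - C(3, -21) = 274 - (25 - 11*3) = 274 - (25 - 33) = 274 - 1*(-8) = 274 + 8 = 282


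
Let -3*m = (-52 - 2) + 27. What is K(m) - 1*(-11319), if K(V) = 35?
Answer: 11354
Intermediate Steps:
m = 9 (m = -((-52 - 2) + 27)/3 = -(-54 + 27)/3 = -⅓*(-27) = 9)
K(m) - 1*(-11319) = 35 - 1*(-11319) = 35 + 11319 = 11354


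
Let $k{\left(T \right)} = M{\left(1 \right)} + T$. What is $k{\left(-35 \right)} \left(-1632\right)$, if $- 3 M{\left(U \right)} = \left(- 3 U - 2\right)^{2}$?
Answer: $70720$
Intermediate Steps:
$M{\left(U \right)} = - \frac{\left(-2 - 3 U\right)^{2}}{3}$ ($M{\left(U \right)} = - \frac{\left(- 3 U - 2\right)^{2}}{3} = - \frac{\left(-2 - 3 U\right)^{2}}{3}$)
$k{\left(T \right)} = - \frac{25}{3} + T$ ($k{\left(T \right)} = - \frac{\left(2 + 3 \cdot 1\right)^{2}}{3} + T = - \frac{\left(2 + 3\right)^{2}}{3} + T = - \frac{5^{2}}{3} + T = \left(- \frac{1}{3}\right) 25 + T = - \frac{25}{3} + T$)
$k{\left(-35 \right)} \left(-1632\right) = \left(- \frac{25}{3} - 35\right) \left(-1632\right) = \left(- \frac{130}{3}\right) \left(-1632\right) = 70720$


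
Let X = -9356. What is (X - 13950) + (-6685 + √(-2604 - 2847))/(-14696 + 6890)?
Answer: -181919951/7806 - I*√5451/7806 ≈ -23305.0 - 0.0094582*I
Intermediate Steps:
(X - 13950) + (-6685 + √(-2604 - 2847))/(-14696 + 6890) = (-9356 - 13950) + (-6685 + √(-2604 - 2847))/(-14696 + 6890) = -23306 + (-6685 + √(-5451))/(-7806) = -23306 + (-6685 + I*√5451)*(-1/7806) = -23306 + (6685/7806 - I*√5451/7806) = -181919951/7806 - I*√5451/7806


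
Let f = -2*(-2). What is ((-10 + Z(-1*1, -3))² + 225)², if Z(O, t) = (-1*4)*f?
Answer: 811801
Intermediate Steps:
f = 4
Z(O, t) = -16 (Z(O, t) = -1*4*4 = -4*4 = -16)
((-10 + Z(-1*1, -3))² + 225)² = ((-10 - 16)² + 225)² = ((-26)² + 225)² = (676 + 225)² = 901² = 811801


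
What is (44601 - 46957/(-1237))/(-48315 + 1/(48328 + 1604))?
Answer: -56268670392/60902422127 ≈ -0.92391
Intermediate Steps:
(44601 - 46957/(-1237))/(-48315 + 1/(48328 + 1604)) = (44601 - 46957*(-1/1237))/(-48315 + 1/49932) = (44601 + 46957/1237)/(-48315 + 1/49932) = 55218394/(1237*(-2412464579/49932)) = (55218394/1237)*(-49932/2412464579) = -56268670392/60902422127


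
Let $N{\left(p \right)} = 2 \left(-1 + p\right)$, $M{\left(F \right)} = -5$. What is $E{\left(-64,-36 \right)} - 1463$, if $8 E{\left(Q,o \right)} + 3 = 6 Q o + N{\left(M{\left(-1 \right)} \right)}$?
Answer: $\frac{2105}{8} \approx 263.13$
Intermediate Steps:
$N{\left(p \right)} = -2 + 2 p$
$E{\left(Q,o \right)} = - \frac{15}{8} + \frac{3 Q o}{4}$ ($E{\left(Q,o \right)} = - \frac{3}{8} + \frac{6 Q o + \left(-2 + 2 \left(-5\right)\right)}{8} = - \frac{3}{8} + \frac{6 Q o - 12}{8} = - \frac{3}{8} + \frac{-12 + 6 Q o}{8} = - \frac{3}{8} + \left(- \frac{3}{2} + \frac{3 Q o}{4}\right) = - \frac{15}{8} + \frac{3 Q o}{4}$)
$E{\left(-64,-36 \right)} - 1463 = \left(- \frac{15}{8} + \frac{3}{4} \left(-64\right) \left(-36\right)\right) - 1463 = \left(- \frac{15}{8} + 1728\right) - 1463 = \frac{13809}{8} - 1463 = \frac{2105}{8}$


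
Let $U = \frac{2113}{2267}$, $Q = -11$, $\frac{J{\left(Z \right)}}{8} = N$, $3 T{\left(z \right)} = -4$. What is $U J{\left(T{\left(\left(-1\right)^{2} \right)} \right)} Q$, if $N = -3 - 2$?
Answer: $\frac{929720}{2267} \approx 410.11$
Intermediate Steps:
$T{\left(z \right)} = - \frac{4}{3}$ ($T{\left(z \right)} = \frac{1}{3} \left(-4\right) = - \frac{4}{3}$)
$N = -5$
$J{\left(Z \right)} = -40$ ($J{\left(Z \right)} = 8 \left(-5\right) = -40$)
$U = \frac{2113}{2267}$ ($U = 2113 \cdot \frac{1}{2267} = \frac{2113}{2267} \approx 0.93207$)
$U J{\left(T{\left(\left(-1\right)^{2} \right)} \right)} Q = \frac{2113 \left(\left(-40\right) \left(-11\right)\right)}{2267} = \frac{2113}{2267} \cdot 440 = \frac{929720}{2267}$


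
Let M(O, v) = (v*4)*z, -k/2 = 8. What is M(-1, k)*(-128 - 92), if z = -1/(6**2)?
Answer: -3520/9 ≈ -391.11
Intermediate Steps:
k = -16 (k = -2*8 = -16)
z = -1/36 ≈ -0.027778
M(O, v) = -v/9 (M(O, v) = (v*4)*(-1/36) = (4*v)*(-1/36) = -v/9)
M(-1, k)*(-128 - 92) = (-1/9*(-16))*(-128 - 92) = (16/9)*(-220) = -3520/9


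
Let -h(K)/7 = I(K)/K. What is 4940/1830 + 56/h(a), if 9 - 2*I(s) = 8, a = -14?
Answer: 41486/183 ≈ 226.70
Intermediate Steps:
I(s) = 1/2 (I(s) = 9/2 - 1/2*8 = 9/2 - 4 = 1/2)
h(K) = -7/(2*K)
4940/1830 + 56/h(a) = 4940/1830 + 56/((-7/2/(-14))) = 4940*(1/1830) + 56/((-7/2*(-1/14))) = 494/183 + 56/(1/4) = 494/183 + 56*4 = 494/183 + 224 = 41486/183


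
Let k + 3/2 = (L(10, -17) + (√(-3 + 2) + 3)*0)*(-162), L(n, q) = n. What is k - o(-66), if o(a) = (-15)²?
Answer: -3693/2 ≈ -1846.5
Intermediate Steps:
o(a) = 225
k = -3243/2 (k = -3/2 + (10 + (√(-3 + 2) + 3)*0)*(-162) = -3/2 + (10 + (√(-1) + 3)*0)*(-162) = -3/2 + (10 + (I + 3)*0)*(-162) = -3/2 + (10 + (3 + I)*0)*(-162) = -3/2 + (10 + 0)*(-162) = -3/2 + 10*(-162) = -3/2 - 1620 = -3243/2 ≈ -1621.5)
k - o(-66) = -3243/2 - 1*225 = -3243/2 - 225 = -3693/2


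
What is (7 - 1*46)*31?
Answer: -1209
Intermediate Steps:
(7 - 1*46)*31 = (7 - 46)*31 = -39*31 = -1209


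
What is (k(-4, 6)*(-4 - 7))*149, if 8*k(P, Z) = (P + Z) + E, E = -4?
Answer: 1639/4 ≈ 409.75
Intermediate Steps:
k(P, Z) = -½ + P/8 + Z/8 (k(P, Z) = ((P + Z) - 4)/8 = (-4 + P + Z)/8 = -½ + P/8 + Z/8)
(k(-4, 6)*(-4 - 7))*149 = ((-½ + (⅛)*(-4) + (⅛)*6)*(-4 - 7))*149 = ((-½ - ½ + ¾)*(-11))*149 = -¼*(-11)*149 = (11/4)*149 = 1639/4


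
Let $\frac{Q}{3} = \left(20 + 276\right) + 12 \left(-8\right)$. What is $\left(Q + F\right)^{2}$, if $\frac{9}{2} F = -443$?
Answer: $\frac{20376196}{81} \approx 2.5156 \cdot 10^{5}$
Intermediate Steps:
$Q = 600$ ($Q = 3 \left(\left(20 + 276\right) + 12 \left(-8\right)\right) = 3 \left(296 - 96\right) = 3 \cdot 200 = 600$)
$F = - \frac{886}{9}$ ($F = \frac{2}{9} \left(-443\right) = - \frac{886}{9} \approx -98.444$)
$\left(Q + F\right)^{2} = \left(600 - \frac{886}{9}\right)^{2} = \left(\frac{4514}{9}\right)^{2} = \frac{20376196}{81}$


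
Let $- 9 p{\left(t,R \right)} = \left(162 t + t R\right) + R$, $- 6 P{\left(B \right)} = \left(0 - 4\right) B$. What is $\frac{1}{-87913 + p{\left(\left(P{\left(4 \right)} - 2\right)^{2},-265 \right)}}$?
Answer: $- \frac{81}{7118156} \approx -1.1379 \cdot 10^{-5}$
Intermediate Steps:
$P{\left(B \right)} = \frac{2 B}{3}$ ($P{\left(B \right)} = - \frac{\left(0 - 4\right) B}{6} = - \frac{\left(-4\right) B}{6} = \frac{2 B}{3}$)
$p{\left(t,R \right)} = - 18 t - \frac{R}{9} - \frac{R t}{9}$ ($p{\left(t,R \right)} = - \frac{\left(162 t + t R\right) + R}{9} = - \frac{\left(162 t + R t\right) + R}{9} = - \frac{R + 162 t + R t}{9} = - 18 t - \frac{R}{9} - \frac{R t}{9}$)
$\frac{1}{-87913 + p{\left(\left(P{\left(4 \right)} - 2\right)^{2},-265 \right)}} = \frac{1}{-87913 - \left(- \frac{265}{9} - \frac{103 \left(\frac{2}{3} \cdot 4 - 2\right)^{2}}{9}\right)} = \frac{1}{-87913 - \left(- \frac{265}{9} - \frac{103 \left(\frac{8}{3} - 2\right)^{2}}{9}\right)} = \frac{1}{-87913 - \left(- \frac{265}{9} - \frac{412}{81}\right)} = \frac{1}{-87913 - \left(- \frac{193}{9} - \frac{1060}{81}\right)} = \frac{1}{-87913 + \left(-8 + \frac{265}{9} + \frac{1060}{81}\right)} = \frac{1}{-87913 + \frac{2797}{81}} = \frac{1}{- \frac{7118156}{81}} = - \frac{81}{7118156}$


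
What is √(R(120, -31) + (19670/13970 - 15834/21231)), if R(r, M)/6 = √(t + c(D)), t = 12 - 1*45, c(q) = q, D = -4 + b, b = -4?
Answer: √(1320985442733 + 11968683256134*I*√41)/1412367 ≈ 4.4208 + 4.3452*I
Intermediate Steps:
D = -8 (D = -4 - 4 = -8)
t = -33 (t = 12 - 45 = -33)
R(r, M) = 6*I*√41 (R(r, M) = 6*√(-33 - 8) = 6*√(-41) = 6*(I*√41) = 6*I*√41)
√(R(120, -31) + (19670/13970 - 15834/21231)) = √(6*I*√41 + (19670/13970 - 15834/21231)) = √(6*I*√41 + (19670*(1/13970) - 15834*1/21231)) = √(6*I*√41 + (1967/1397 - 754/1011)) = √(6*I*√41 + 935299/1412367) = √(935299/1412367 + 6*I*√41)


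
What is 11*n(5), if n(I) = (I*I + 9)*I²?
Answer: 9350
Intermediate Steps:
n(I) = I²*(9 + I²) (n(I) = (I² + 9)*I² = (9 + I²)*I² = I²*(9 + I²))
11*n(5) = 11*(5²*(9 + 5²)) = 11*(25*(9 + 25)) = 11*(25*34) = 11*850 = 9350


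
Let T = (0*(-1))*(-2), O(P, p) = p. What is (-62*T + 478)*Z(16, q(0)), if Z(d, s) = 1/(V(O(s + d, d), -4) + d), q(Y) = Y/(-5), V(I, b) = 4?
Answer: 239/10 ≈ 23.900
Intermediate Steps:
T = 0 (T = 0*(-2) = 0)
q(Y) = -Y/5 (q(Y) = Y*(-⅕) = -Y/5)
Z(d, s) = 1/(4 + d)
(-62*T + 478)*Z(16, q(0)) = (-62*0 + 478)/(4 + 16) = (0 + 478)/20 = 478*(1/20) = 239/10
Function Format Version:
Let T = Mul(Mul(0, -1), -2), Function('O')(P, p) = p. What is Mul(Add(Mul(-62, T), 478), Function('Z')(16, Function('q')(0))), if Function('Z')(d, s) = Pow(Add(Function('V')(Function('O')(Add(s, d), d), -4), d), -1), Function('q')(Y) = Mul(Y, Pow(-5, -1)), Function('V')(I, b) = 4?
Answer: Rational(239, 10) ≈ 23.900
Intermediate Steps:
T = 0 (T = Mul(0, -2) = 0)
Function('q')(Y) = Mul(Rational(-1, 5), Y) (Function('q')(Y) = Mul(Y, Rational(-1, 5)) = Mul(Rational(-1, 5), Y))
Function('Z')(d, s) = Pow(Add(4, d), -1)
Mul(Add(Mul(-62, T), 478), Function('Z')(16, Function('q')(0))) = Mul(Add(Mul(-62, 0), 478), Pow(Add(4, 16), -1)) = Mul(Add(0, 478), Pow(20, -1)) = Mul(478, Rational(1, 20)) = Rational(239, 10)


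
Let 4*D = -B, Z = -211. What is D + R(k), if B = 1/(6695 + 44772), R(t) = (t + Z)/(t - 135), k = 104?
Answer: 22027845/6381908 ≈ 3.4516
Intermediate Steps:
R(t) = (-211 + t)/(-135 + t) (R(t) = (t - 211)/(t - 135) = (-211 + t)/(-135 + t))
B = 1/51467 ≈ 1.9430e-5
D = -1/205868 (D = (-1*1/51467)/4 = (1/4)*(-1/51467) = -1/205868 ≈ -4.8575e-6)
D + R(k) = -1/205868 + (-211 + 104)/(-135 + 104) = -1/205868 - 107/(-31) = -1/205868 - 1/31*(-107) = -1/205868 + 107/31 = 22027845/6381908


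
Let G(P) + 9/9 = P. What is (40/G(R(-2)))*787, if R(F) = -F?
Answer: 31480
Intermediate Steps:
G(P) = -1 + P
(40/G(R(-2)))*787 = (40/(-1 - 1*(-2)))*787 = (40/(-1 + 2))*787 = (40/1)*787 = (40*1)*787 = 40*787 = 31480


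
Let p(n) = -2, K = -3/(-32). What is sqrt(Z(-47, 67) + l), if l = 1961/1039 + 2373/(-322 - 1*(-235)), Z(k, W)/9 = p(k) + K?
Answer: I*sqrt(2472024315098)/241048 ≈ 6.5226*I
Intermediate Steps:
K = 3/32 (K = -3*(-1/32) = 3/32 ≈ 0.093750)
Z(k, W) = -549/32 (Z(k, W) = 9*(-2 + 3/32) = 9*(-61/32) = -549/32)
l = -764980/30131 (l = 1961*(1/1039) + 2373/(-322 + 235) = 1961/1039 + 2373/(-87) = 1961/1039 + 2373*(-1/87) = 1961/1039 - 791/29 = -764980/30131 ≈ -25.388)
sqrt(Z(-47, 67) + l) = sqrt(-549/32 - 764980/30131) = sqrt(-41021279/964192) = I*sqrt(2472024315098)/241048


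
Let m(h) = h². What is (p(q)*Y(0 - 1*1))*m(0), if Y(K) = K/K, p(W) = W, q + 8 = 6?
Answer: 0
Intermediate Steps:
q = -2 (q = -8 + 6 = -2)
Y(K) = 1
(p(q)*Y(0 - 1*1))*m(0) = -2*1*0² = -2*0 = 0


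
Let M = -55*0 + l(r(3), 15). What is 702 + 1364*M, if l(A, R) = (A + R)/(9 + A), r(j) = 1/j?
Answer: 20600/7 ≈ 2942.9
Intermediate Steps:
r(j) = 1/j
l(A, R) = (A + R)/(9 + A)
M = 23/14 (M = -55*0 + (1/3 + 15)/(9 + 1/3) = 0 + (⅓ + 15)/(9 + ⅓) = 0 + (46/3)/(28/3) = 0 + (3/28)*(46/3) = 0 + 23/14 = 23/14 ≈ 1.6429)
702 + 1364*M = 702 + 1364*(23/14) = 702 + 15686/7 = 20600/7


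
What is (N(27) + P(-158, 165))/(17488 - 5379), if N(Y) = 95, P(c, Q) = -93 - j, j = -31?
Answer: 33/12109 ≈ 0.0027252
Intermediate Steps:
P(c, Q) = -62 (P(c, Q) = -93 - 1*(-31) = -93 + 31 = -62)
(N(27) + P(-158, 165))/(17488 - 5379) = (95 - 62)/(17488 - 5379) = 33/12109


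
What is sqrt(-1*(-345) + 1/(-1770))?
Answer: sqrt(1080848730)/1770 ≈ 18.574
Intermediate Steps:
sqrt(-1*(-345) + 1/(-1770)) = sqrt(345 - 1/1770) = sqrt(610649/1770) = sqrt(1080848730)/1770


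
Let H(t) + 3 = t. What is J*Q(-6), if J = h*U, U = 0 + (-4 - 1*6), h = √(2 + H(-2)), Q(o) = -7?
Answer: 70*I*√3 ≈ 121.24*I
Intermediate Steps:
H(t) = -3 + t
h = I*√3 (h = √(2 + (-3 - 2)) = √(2 - 5) = √(-3) = I*√3 ≈ 1.732*I)
U = -10 (U = 0 + (-4 - 6) = 0 - 10 = -10)
J = -10*I*√3 (J = (I*√3)*(-10) = -10*I*√3 ≈ -17.32*I)
J*Q(-6) = -10*I*√3*(-7) = 70*I*√3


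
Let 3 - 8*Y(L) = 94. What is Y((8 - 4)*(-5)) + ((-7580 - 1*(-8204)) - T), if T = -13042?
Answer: 109237/8 ≈ 13655.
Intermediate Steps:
Y(L) = -91/8 (Y(L) = 3/8 - 1/8*94 = 3/8 - 47/4 = -91/8)
Y((8 - 4)*(-5)) + ((-7580 - 1*(-8204)) - T) = -91/8 + ((-7580 - 1*(-8204)) - 1*(-13042)) = -91/8 + ((-7580 + 8204) + 13042) = -91/8 + (624 + 13042) = -91/8 + 13666 = 109237/8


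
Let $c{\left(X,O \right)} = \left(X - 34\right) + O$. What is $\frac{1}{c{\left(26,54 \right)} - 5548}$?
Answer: $- \frac{1}{5502} \approx -0.00018175$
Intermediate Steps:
$c{\left(X,O \right)} = -34 + O + X$ ($c{\left(X,O \right)} = \left(-34 + X\right) + O = -34 + O + X$)
$\frac{1}{c{\left(26,54 \right)} - 5548} = \frac{1}{\left(-34 + 54 + 26\right) - 5548} = \frac{1}{46 - 5548} = \frac{1}{-5502} = - \frac{1}{5502}$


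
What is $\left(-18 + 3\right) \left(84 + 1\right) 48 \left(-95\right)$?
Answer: $5814000$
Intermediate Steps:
$\left(-18 + 3\right) \left(84 + 1\right) 48 \left(-95\right) = \left(-15\right) 85 \cdot 48 \left(-95\right) = \left(-1275\right) 48 \left(-95\right) = \left(-61200\right) \left(-95\right) = 5814000$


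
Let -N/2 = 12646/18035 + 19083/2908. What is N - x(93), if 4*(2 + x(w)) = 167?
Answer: -2846592701/52445780 ≈ -54.277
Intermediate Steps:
x(w) = 159/4 (x(w) = -2 + (¼)*167 = -2 + 167/4 = 159/4)
N = -380936473/26222890 (N = -2*(12646/18035 + 19083/2908) = -2*380936473/52445780 = -380936473/26222890 ≈ -14.527)
N - x(93) = -380936473/26222890 - 1*159/4 = -380936473/26222890 - 159/4 = -2846592701/52445780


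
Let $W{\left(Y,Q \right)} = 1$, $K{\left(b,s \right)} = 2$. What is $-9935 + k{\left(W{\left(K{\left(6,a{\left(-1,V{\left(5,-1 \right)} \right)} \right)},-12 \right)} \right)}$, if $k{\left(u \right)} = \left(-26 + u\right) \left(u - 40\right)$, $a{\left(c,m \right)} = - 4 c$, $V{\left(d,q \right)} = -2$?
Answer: $-8960$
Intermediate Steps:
$k{\left(u \right)} = \left(-40 + u\right) \left(-26 + u\right)$ ($k{\left(u \right)} = \left(-26 + u\right) \left(-40 + u\right) = \left(-40 + u\right) \left(-26 + u\right)$)
$-9935 + k{\left(W{\left(K{\left(6,a{\left(-1,V{\left(5,-1 \right)} \right)} \right)},-12 \right)} \right)} = -9935 + \left(1040 + 1^{2} - 66\right) = -9935 + \left(1040 + 1 - 66\right) = -9935 + 975 = -8960$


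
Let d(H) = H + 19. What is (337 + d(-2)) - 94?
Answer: 260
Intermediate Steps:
d(H) = 19 + H
(337 + d(-2)) - 94 = (337 + (19 - 2)) - 94 = (337 + 17) - 94 = 354 - 94 = 260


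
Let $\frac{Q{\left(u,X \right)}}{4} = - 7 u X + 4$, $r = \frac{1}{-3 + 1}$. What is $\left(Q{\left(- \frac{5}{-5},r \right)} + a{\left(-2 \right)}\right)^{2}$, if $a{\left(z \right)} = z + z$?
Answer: $676$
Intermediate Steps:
$a{\left(z \right)} = 2 z$
$r = - \frac{1}{2}$ ($r = \frac{1}{-2} = - \frac{1}{2} \approx -0.5$)
$Q{\left(u,X \right)} = 16 - 28 X u$ ($Q{\left(u,X \right)} = 4 \left(- 7 u X + 4\right) = 4 \left(- 7 X u + 4\right) = 4 \left(4 - 7 X u\right) = 16 - 28 X u$)
$\left(Q{\left(- \frac{5}{-5},r \right)} + a{\left(-2 \right)}\right)^{2} = \left(\left(16 - - 14 \left(- \frac{5}{-5}\right)\right) + 2 \left(-2\right)\right)^{2} = \left(\left(16 - - 14 \left(\left(-5\right) \left(- \frac{1}{5}\right)\right)\right) - 4\right)^{2} = \left(\left(16 - \left(-14\right) 1\right) - 4\right)^{2} = \left(\left(16 + 14\right) - 4\right)^{2} = \left(30 - 4\right)^{2} = 26^{2} = 676$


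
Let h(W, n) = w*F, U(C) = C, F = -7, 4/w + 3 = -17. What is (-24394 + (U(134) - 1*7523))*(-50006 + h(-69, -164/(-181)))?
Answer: 7946481009/5 ≈ 1.5893e+9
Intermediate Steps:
w = -⅕ (w = 4/(-3 - 17) = 4/(-20) = 4*(-1/20) = -⅕ ≈ -0.20000)
h(W, n) = 7/5 (h(W, n) = -⅕*(-7) = 7/5)
(-24394 + (U(134) - 1*7523))*(-50006 + h(-69, -164/(-181))) = (-24394 + (134 - 1*7523))*(-50006 + 7/5) = (-24394 + (134 - 7523))*(-250023/5) = (-24394 - 7389)*(-250023/5) = -31783*(-250023/5) = 7946481009/5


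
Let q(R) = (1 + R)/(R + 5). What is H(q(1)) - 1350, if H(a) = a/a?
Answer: -1349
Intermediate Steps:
q(R) = (1 + R)/(5 + R)
H(a) = 1
H(q(1)) - 1350 = 1 - 1350 = -1349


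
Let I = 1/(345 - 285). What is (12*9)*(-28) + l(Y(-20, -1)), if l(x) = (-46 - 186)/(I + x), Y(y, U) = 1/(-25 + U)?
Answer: 129552/17 ≈ 7620.7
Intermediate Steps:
I = 1/60 ≈ 0.016667
l(x) = -232/(1/60 + x) (l(x) = (-46 - 186)/(1/60 + x) = -232/(1/60 + x))
(12*9)*(-28) + l(Y(-20, -1)) = (12*9)*(-28) - 13920/(1 + 60/(-25 - 1)) = 108*(-28) - 13920/(1 + 60/(-26)) = -3024 - 13920/(1 + 60*(-1/26)) = -3024 - 13920/(1 - 30/13) = -3024 - 13920/(-17/13) = -3024 - 13920*(-13/17) = -3024 + 180960/17 = 129552/17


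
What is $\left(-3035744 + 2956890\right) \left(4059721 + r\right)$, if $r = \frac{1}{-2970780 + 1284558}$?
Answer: $- \frac{269901110997333047}{843111} \approx -3.2013 \cdot 10^{11}$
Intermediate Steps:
$r = - \frac{1}{1686222}$ ($r = \frac{1}{-1686222} = - \frac{1}{1686222} \approx -5.9304 \cdot 10^{-7}$)
$\left(-3035744 + 2956890\right) \left(4059721 + r\right) = \left(-3035744 + 2956890\right) \left(4059721 - \frac{1}{1686222}\right) = \left(-78854\right) \frac{6845590864061}{1686222} = - \frac{269901110997333047}{843111}$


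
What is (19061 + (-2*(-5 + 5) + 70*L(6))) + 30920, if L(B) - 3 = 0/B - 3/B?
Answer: 50156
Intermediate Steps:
L(B) = 3 - 3/B (L(B) = 3 + (0/B - 3/B) = 3 + (0 - 3/B) = 3 - 3/B)
(19061 + (-2*(-5 + 5) + 70*L(6))) + 30920 = (19061 + (-2*(-5 + 5) + 70*(3 - 3/6))) + 30920 = (19061 + (-2*0 + 70*(3 - 3*⅙))) + 30920 = (19061 + (0 + 70*(3 - ½))) + 30920 = (19061 + (0 + 70*(5/2))) + 30920 = (19061 + (0 + 175)) + 30920 = (19061 + 175) + 30920 = 19236 + 30920 = 50156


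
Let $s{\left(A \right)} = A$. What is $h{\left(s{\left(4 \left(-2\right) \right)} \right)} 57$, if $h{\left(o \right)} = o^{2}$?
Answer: $3648$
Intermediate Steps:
$h{\left(s{\left(4 \left(-2\right) \right)} \right)} 57 = \left(4 \left(-2\right)\right)^{2} \cdot 57 = \left(-8\right)^{2} \cdot 57 = 64 \cdot 57 = 3648$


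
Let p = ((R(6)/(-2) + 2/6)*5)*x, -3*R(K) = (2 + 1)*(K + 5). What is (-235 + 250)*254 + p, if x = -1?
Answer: 22685/6 ≈ 3780.8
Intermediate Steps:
R(K) = -5 - K (R(K) = -(2 + 1)*(K + 5)/3 = -(5 + K) = -(15 + 3*K)/3 = -5 - K)
p = -175/6 (p = (((-5 - 1*6)/(-2) + 2/6)*5)*(-1) = (((-5 - 6)*(-½) + 2*(⅙))*5)*(-1) = ((-11*(-½) + ⅓)*5)*(-1) = ((11/2 + ⅓)*5)*(-1) = ((35/6)*5)*(-1) = (175/6)*(-1) = -175/6 ≈ -29.167)
(-235 + 250)*254 + p = (-235 + 250)*254 - 175/6 = 15*254 - 175/6 = 3810 - 175/6 = 22685/6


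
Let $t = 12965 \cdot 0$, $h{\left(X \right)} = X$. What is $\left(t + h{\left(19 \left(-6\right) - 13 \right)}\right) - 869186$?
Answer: $-869313$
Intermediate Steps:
$t = 0$
$\left(t + h{\left(19 \left(-6\right) - 13 \right)}\right) - 869186 = \left(0 + \left(19 \left(-6\right) - 13\right)\right) - 869186 = \left(0 - 127\right) - 869186 = -127 - 869186 = -869313$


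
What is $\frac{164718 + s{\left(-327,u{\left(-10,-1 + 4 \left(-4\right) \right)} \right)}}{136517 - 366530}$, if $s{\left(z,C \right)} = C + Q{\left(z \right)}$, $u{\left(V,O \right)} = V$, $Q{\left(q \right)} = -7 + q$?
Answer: $- \frac{23482}{32859} \approx -0.71463$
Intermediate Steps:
$s{\left(z,C \right)} = -7 + C + z$ ($s{\left(z,C \right)} = C + \left(-7 + z\right) = -7 + C + z$)
$\frac{164718 + s{\left(-327,u{\left(-10,-1 + 4 \left(-4\right) \right)} \right)}}{136517 - 366530} = \frac{164718 - 344}{136517 - 366530} = \frac{164718 - 344}{-230013} = 164374 \left(- \frac{1}{230013}\right) = - \frac{23482}{32859}$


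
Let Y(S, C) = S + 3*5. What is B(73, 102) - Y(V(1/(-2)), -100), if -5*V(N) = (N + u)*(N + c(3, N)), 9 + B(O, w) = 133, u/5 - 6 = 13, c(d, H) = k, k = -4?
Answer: 479/20 ≈ 23.950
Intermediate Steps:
c(d, H) = -4
u = 95 (u = 30 + 5*13 = 30 + 65 = 95)
B(O, w) = 124 (B(O, w) = -9 + 133 = 124)
V(N) = -(-4 + N)*(95 + N)/5 (V(N) = -(N + 95)*(N - 4)/5 = -(95 + N)*(-4 + N)/5 = -(-4 + N)*(95 + N)/5)
Y(S, C) = 15 + S (Y(S, C) = S + 15 = 15 + S)
B(73, 102) - Y(V(1/(-2)), -100) = 124 - (15 + (76 - 91/5/(-2) - (1/(-2))²/5)) = 124 - (15 + (76 - 91/5*(-½) - (-½)²/5)) = 124 - (15 + (76 + 91/10 - ⅕*¼)) = 124 - (15 + (76 + 91/10 - 1/20)) = 124 - (15 + 1701/20) = 124 - 1*2001/20 = 124 - 2001/20 = 479/20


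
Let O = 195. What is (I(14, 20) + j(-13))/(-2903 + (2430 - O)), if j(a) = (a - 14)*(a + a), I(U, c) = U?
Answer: -179/167 ≈ -1.0719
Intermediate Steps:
j(a) = 2*a*(-14 + a) (j(a) = (-14 + a)*(2*a) = 2*a*(-14 + a))
(I(14, 20) + j(-13))/(-2903 + (2430 - O)) = (14 + 2*(-13)*(-14 - 13))/(-2903 + (2430 - 1*195)) = (14 + 2*(-13)*(-27))/(-2903 + (2430 - 195)) = (14 + 702)/(-2903 + 2235) = 716/(-668) = 716*(-1/668) = -179/167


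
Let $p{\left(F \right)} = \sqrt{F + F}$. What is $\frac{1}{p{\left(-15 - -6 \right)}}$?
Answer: $- \frac{i \sqrt{2}}{6} \approx - 0.2357 i$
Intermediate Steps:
$p{\left(F \right)} = \sqrt{2} \sqrt{F}$ ($p{\left(F \right)} = \sqrt{2 F} = \sqrt{2} \sqrt{F}$)
$\frac{1}{p{\left(-15 - -6 \right)}} = \frac{1}{\sqrt{2} \sqrt{-15 - -6}} = \frac{1}{\sqrt{2} \sqrt{-15 + 6}} = \frac{1}{\sqrt{2} \sqrt{-9}} = \frac{1}{\sqrt{2} \cdot 3 i} = \frac{1}{3 i \sqrt{2}} = - \frac{i \sqrt{2}}{6}$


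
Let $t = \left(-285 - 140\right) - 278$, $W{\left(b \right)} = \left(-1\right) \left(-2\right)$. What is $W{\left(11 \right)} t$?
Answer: $-1406$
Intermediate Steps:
$W{\left(b \right)} = 2$
$t = -703$ ($t = -425 - 278 = -703$)
$W{\left(11 \right)} t = 2 \left(-703\right) = -1406$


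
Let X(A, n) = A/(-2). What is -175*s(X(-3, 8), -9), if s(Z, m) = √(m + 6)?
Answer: -175*I*√3 ≈ -303.11*I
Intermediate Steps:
X(A, n) = -A/2 (X(A, n) = A*(-½) = -A/2)
s(Z, m) = √(6 + m)
-175*s(X(-3, 8), -9) = -175*√(6 - 9) = -175*I*√3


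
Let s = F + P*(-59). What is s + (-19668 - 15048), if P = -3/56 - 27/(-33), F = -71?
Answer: -21456581/616 ≈ -34832.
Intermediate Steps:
P = 471/616 (P = -3*1/56 - 27*(-1/33) = -3/56 + 9/11 = 471/616 ≈ 0.76461)
s = -71525/616 (s = -71 + (471/616)*(-59) = -71 - 27789/616 = -71525/616 ≈ -116.11)
s + (-19668 - 15048) = -71525/616 + (-19668 - 15048) = -71525/616 - 34716 = -21456581/616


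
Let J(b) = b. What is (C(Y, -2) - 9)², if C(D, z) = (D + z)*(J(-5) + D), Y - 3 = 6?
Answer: 361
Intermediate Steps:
Y = 9 (Y = 3 + 6 = 9)
C(D, z) = (-5 + D)*(D + z) (C(D, z) = (D + z)*(-5 + D) = (-5 + D)*(D + z))
(C(Y, -2) - 9)² = ((9² - 5*9 - 5*(-2) + 9*(-2)) - 9)² = ((81 - 45 + 10 - 18) - 9)² = (28 - 9)² = 19² = 361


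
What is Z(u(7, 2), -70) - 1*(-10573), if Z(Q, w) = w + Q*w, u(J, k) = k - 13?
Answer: 11273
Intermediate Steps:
u(J, k) = -13 + k
Z(u(7, 2), -70) - 1*(-10573) = -70*(1 + (-13 + 2)) - 1*(-10573) = -70*(1 - 11) + 10573 = -70*(-10) + 10573 = 700 + 10573 = 11273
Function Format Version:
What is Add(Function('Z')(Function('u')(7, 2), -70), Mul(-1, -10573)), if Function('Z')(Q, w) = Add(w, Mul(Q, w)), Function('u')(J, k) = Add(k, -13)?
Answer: 11273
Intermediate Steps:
Function('u')(J, k) = Add(-13, k)
Add(Function('Z')(Function('u')(7, 2), -70), Mul(-1, -10573)) = Add(Mul(-70, Add(1, Add(-13, 2))), Mul(-1, -10573)) = Add(Mul(-70, Add(1, -11)), 10573) = Add(Mul(-70, -10), 10573) = Add(700, 10573) = 11273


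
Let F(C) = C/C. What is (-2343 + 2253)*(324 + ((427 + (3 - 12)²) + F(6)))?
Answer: -74970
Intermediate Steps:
F(C) = 1
(-2343 + 2253)*(324 + ((427 + (3 - 12)²) + F(6))) = (-2343 + 2253)*(324 + ((427 + (3 - 12)²) + 1)) = -90*(324 + ((427 + (-9)²) + 1)) = -90*(324 + ((427 + 81) + 1)) = -90*(324 + (508 + 1)) = -90*(324 + 509) = -90*833 = -74970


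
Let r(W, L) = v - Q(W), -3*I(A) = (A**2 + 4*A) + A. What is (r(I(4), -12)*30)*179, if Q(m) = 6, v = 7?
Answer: 5370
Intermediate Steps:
I(A) = -5*A/3 - A**2/3 (I(A) = -((A**2 + 4*A) + A)/3 = -(A**2 + 5*A)/3 = -5*A/3 - A**2/3)
r(W, L) = 1 (r(W, L) = 7 - 1*6 = 7 - 6 = 1)
(r(I(4), -12)*30)*179 = (1*30)*179 = 30*179 = 5370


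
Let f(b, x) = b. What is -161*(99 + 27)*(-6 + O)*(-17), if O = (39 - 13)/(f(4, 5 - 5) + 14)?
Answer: -1571038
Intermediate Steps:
O = 13/9 (O = (39 - 13)/(4 + 14) = 26/18 = 26*(1/18) = 13/9 ≈ 1.4444)
-161*(99 + 27)*(-6 + O)*(-17) = -161*(99 + 27)*(-6 + 13/9)*(-17) = -20286*(-41)/9*(-17) = -161*(-574)*(-17) = 92414*(-17) = -1571038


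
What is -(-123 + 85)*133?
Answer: 5054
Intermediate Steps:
-(-123 + 85)*133 = -(-38)*133 = -1*(-5054) = 5054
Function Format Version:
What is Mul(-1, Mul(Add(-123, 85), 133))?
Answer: 5054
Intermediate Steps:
Mul(-1, Mul(Add(-123, 85), 133)) = Mul(-1, Mul(-38, 133)) = Mul(-1, -5054) = 5054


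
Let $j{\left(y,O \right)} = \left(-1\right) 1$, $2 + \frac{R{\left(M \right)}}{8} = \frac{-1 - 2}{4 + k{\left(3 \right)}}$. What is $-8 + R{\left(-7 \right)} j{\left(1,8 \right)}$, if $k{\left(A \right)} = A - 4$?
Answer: $16$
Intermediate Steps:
$k{\left(A \right)} = -4 + A$
$R{\left(M \right)} = -24$ ($R{\left(M \right)} = -16 + 8 \frac{-1 - 2}{4 + \left(-4 + 3\right)} = -16 + 8 \left(- \frac{3}{4 - 1}\right) = -16 + 8 \left(- \frac{3}{3}\right) = -16 + 8 \left(\left(-3\right) \frac{1}{3}\right) = -16 + 8 \left(-1\right) = -16 - 8 = -24$)
$j{\left(y,O \right)} = -1$
$-8 + R{\left(-7 \right)} j{\left(1,8 \right)} = -8 - -24 = -8 + 24 = 16$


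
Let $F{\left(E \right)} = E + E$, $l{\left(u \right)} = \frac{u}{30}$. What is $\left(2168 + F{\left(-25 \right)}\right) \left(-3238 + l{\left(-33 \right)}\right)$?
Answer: $- \frac{34302069}{5} \approx -6.8604 \cdot 10^{6}$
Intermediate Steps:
$l{\left(u \right)} = \frac{u}{30}$ ($l{\left(u \right)} = u \frac{1}{30} = \frac{u}{30}$)
$F{\left(E \right)} = 2 E$
$\left(2168 + F{\left(-25 \right)}\right) \left(-3238 + l{\left(-33 \right)}\right) = \left(2168 + 2 \left(-25\right)\right) \left(-3238 + \frac{1}{30} \left(-33\right)\right) = \left(2168 - 50\right) \left(-3238 - \frac{11}{10}\right) = 2118 \left(- \frac{32391}{10}\right) = - \frac{34302069}{5}$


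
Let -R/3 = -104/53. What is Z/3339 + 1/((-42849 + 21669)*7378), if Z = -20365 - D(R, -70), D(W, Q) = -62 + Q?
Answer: -150558609079/24846300360 ≈ -6.0596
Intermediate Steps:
R = 312/53 (R = -(-312)/53 = -3*(-104/53) = 312/53 ≈ 5.8868)
Z = -20233 (Z = -20365 - (-62 - 70) = -20365 - 1*(-132) = -20365 + 132 = -20233)
Z/3339 + 1/((-42849 + 21669)*7378) = -20233/3339 + 1/((-42849 + 21669)*7378) = -20233*1/3339 + (1/7378)/(-21180) = -20233/3339 - 1/21180*1/7378 = -20233/3339 - 1/156266040 = -150558609079/24846300360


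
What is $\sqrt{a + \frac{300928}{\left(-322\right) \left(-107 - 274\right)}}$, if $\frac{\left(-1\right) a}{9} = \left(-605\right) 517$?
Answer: $\frac{\sqrt{10592305767315489}}{61341} \approx 1677.8$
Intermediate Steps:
$a = 2815065$ ($a = - 9 \left(\left(-605\right) 517\right) = \left(-9\right) \left(-312785\right) = 2815065$)
$\sqrt{a + \frac{300928}{\left(-322\right) \left(-107 - 274\right)}} = \sqrt{2815065 + \frac{300928}{\left(-322\right) \left(-107 - 274\right)}} = \sqrt{2815065 + \frac{300928}{\left(-322\right) \left(-381\right)}} = \sqrt{2815065 + \frac{300928}{122682}} = \sqrt{2815065 + 300928 \cdot \frac{1}{122682}} = \sqrt{2815065 + \frac{150464}{61341}} = \sqrt{\frac{172679052629}{61341}} = \frac{\sqrt{10592305767315489}}{61341}$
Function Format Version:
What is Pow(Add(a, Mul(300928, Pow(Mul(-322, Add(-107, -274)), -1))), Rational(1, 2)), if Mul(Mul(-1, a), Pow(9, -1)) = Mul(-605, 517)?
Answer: Mul(Rational(1, 61341), Pow(10592305767315489, Rational(1, 2))) ≈ 1677.8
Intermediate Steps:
a = 2815065 (a = Mul(-9, Mul(-605, 517)) = Mul(-9, -312785) = 2815065)
Pow(Add(a, Mul(300928, Pow(Mul(-322, Add(-107, -274)), -1))), Rational(1, 2)) = Pow(Add(2815065, Mul(300928, Pow(Mul(-322, Add(-107, -274)), -1))), Rational(1, 2)) = Pow(Add(2815065, Mul(300928, Pow(Mul(-322, -381), -1))), Rational(1, 2)) = Pow(Add(2815065, Mul(300928, Pow(122682, -1))), Rational(1, 2)) = Pow(Add(2815065, Mul(300928, Rational(1, 122682))), Rational(1, 2)) = Pow(Add(2815065, Rational(150464, 61341)), Rational(1, 2)) = Pow(Rational(172679052629, 61341), Rational(1, 2)) = Mul(Rational(1, 61341), Pow(10592305767315489, Rational(1, 2)))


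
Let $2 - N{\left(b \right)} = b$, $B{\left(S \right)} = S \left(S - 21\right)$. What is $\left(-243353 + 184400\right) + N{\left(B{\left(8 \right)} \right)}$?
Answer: $-58847$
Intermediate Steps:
$B{\left(S \right)} = S \left(-21 + S\right)$
$N{\left(b \right)} = 2 - b$
$\left(-243353 + 184400\right) + N{\left(B{\left(8 \right)} \right)} = \left(-243353 + 184400\right) - \left(-2 + 8 \left(-21 + 8\right)\right) = -58953 - \left(-2 + 8 \left(-13\right)\right) = -58953 + \left(2 - -104\right) = -58953 + \left(2 + 104\right) = -58953 + 106 = -58847$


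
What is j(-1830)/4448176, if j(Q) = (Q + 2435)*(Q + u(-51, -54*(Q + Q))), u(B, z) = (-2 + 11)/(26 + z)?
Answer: -218845906455/879253157216 ≈ -0.24890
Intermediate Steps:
u(B, z) = 9/(26 + z)
j(Q) = (2435 + Q)*(Q + 9/(26 - 108*Q)) (j(Q) = (Q + 2435)*(Q + 9/(26 - 54*(Q + Q))) = (2435 + Q)*(Q + 9/(26 - 108*Q)))
j(-1830)/4448176 = ((-21915 - 63319*(-1830) + 108*(-1830)³ + 262954*(-1830)²)/(2*(-13 + 54*(-1830))))/4448176 = ((-21915 + 115873770 + 108*(-6128487000) + 262954*3348900)/(2*(-13 - 98820)))*(1/4448176) = ((½)*(-21915 + 115873770 - 661876596000 + 880606650600)/(-98833))*(1/4448176) = ((½)*(-1/98833)*218845906455)*(1/4448176) = -218845906455/197666*1/4448176 = -218845906455/879253157216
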